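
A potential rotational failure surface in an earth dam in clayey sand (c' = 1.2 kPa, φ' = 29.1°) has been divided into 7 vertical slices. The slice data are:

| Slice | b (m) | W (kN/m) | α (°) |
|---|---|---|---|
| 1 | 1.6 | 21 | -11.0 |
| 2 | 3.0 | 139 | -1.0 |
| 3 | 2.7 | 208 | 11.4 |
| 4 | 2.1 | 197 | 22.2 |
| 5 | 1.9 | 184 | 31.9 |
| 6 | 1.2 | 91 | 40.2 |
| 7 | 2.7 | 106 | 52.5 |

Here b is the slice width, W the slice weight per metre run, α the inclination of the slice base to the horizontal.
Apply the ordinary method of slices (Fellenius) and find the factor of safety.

Ordinary method of slices: FS = Σ[c'·Δl_i + (W_i cosα_i)·tanφ'] / Σ W_i sinα_i, with Δl_i = b_i / cosα_i.
Slice 1: Δl = 1.6/cos(-11.0°) = 1.630 m; N'_1 = 21·cos(-11.0°) = 20.6; c'Δl = 1.96; W sinα = -4.0
Slice 2: Δl = 3.0/cos(-1.0°) = 3.000 m; N'_2 = 139·cos(-1.0°) = 139.0; c'Δl = 3.60; W sinα = -2.4
Slice 3: Δl = 2.7/cos11.4° = 2.754 m; N'_3 = 208·cos11.4° = 203.9; c'Δl = 3.31; W sinα = 41.1
Slice 4: Δl = 2.1/cos22.2° = 2.268 m; N'_4 = 197·cos22.2° = 182.4; c'Δl = 2.72; W sinα = 74.4
Slice 5: Δl = 1.9/cos31.9° = 2.238 m; N'_5 = 184·cos31.9° = 156.2; c'Δl = 2.69; W sinα = 97.2
Slice 6: Δl = 1.2/cos40.2° = 1.571 m; N'_6 = 91·cos40.2° = 69.5; c'Δl = 1.89; W sinα = 58.7
Slice 7: Δl = 2.7/cos52.5° = 4.435 m; N'_7 = 106·cos52.5° = 64.5; c'Δl = 5.32; W sinα = 84.1
Σc'Δl = 21.5 kN/m; ΣN' = 836.1 kN/m; ΣW sinα = 349.2 kN/m
Resisting = 21.5 + 836.1·tan29.1° = 21.5 + 465.4 = 486.9 kN/m
FS = 486.9 / 349.2 = 1.394

FS = 1.39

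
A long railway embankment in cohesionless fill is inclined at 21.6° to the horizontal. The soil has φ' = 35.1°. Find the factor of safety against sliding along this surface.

For a dry cohesionless infinite slope the factor of safety is FS = tanφ' / tanβ.
FS = tan35.1° / tan21.6° = 0.7028 / 0.3959 = 1.775

FS = 1.78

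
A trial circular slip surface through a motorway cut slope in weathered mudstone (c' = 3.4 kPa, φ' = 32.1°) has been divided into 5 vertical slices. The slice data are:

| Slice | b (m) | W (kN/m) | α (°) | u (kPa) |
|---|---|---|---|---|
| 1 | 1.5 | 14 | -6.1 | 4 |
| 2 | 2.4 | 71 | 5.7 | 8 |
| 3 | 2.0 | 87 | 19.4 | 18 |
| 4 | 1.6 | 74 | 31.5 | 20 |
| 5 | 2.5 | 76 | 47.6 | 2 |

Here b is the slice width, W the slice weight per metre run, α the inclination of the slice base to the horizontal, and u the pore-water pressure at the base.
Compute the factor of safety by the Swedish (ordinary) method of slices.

FS = 1.14

Ordinary method of slices: FS = Σ[c'·Δl_i + (W_i cosα_i − u_i·Δl_i)·tanφ'] / Σ W_i sinα_i, with Δl_i = b_i / cosα_i.
Slice 1: Δl = 1.5/cos(-6.1°) = 1.509 m; N'_1 = 14·cos(-6.1°) − 4·1.509 = 7.9; c'Δl = 5.13; W sinα = -1.5
Slice 2: Δl = 2.4/cos5.7° = 2.412 m; N'_2 = 71·cos5.7° − 8·2.412 = 51.4; c'Δl = 8.20; W sinα = 7.1
Slice 3: Δl = 2.0/cos19.4° = 2.120 m; N'_3 = 87·cos19.4° − 18·2.120 = 43.9; c'Δl = 7.21; W sinα = 28.9
Slice 4: Δl = 1.6/cos31.5° = 1.877 m; N'_4 = 74·cos31.5° − 20·1.877 = 25.6; c'Δl = 6.38; W sinα = 38.7
Slice 5: Δl = 2.5/cos47.6° = 3.708 m; N'_5 = 76·cos47.6° − 2·3.708 = 43.8; c'Δl = 12.61; W sinα = 56.1
Σc'Δl = 39.5 kN/m; ΣN' = 172.5 kN/m; ΣW sinα = 129.2 kN/m
Resisting = 39.5 + 172.5·tan32.1° = 39.5 + 108.2 = 147.8 kN/m
FS = 147.8 / 129.2 = 1.143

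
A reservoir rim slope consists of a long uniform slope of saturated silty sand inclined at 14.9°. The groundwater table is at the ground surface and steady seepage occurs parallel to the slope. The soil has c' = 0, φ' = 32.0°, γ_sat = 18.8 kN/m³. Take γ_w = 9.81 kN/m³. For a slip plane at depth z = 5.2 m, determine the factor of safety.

FS = 1.12

With seepage parallel to the slope and the water table at the surface, the effective normal stress on the slip plane uses the buoyant unit weight γ' = γ_sat − γ_w while the driving shear stress uses γ_sat:
FS = [c' + γ' z cos²β tanφ'] / [γ_sat z sinβ cosβ]
(For c' = 0 this reduces to FS = (γ'/γ_sat)·tanφ'/tanβ.)
γ' = 18.8 − 9.81 = 8.99 kN/m³
Numerator = 0.0 + 8.99·5.2·cos²14.9°·tan32.0° = 0.0 + 8.99·5.2·0.9339·0.6249 = 27.280 kPa
Denominator = 18.8·5.2·sin14.9°·cos14.9° = 18.8·5.2·0.2571·0.9664 = 24.292 kPa
FS = 27.280 / 24.292 = 1.123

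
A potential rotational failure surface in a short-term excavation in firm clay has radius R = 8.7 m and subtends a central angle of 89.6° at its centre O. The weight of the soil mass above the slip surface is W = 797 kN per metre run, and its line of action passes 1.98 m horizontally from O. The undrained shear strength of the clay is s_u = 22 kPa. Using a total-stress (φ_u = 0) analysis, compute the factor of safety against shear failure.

Taking moments about the centre O, the resisting moment is provided by the undrained shear strength acting along the arc:
Arc length L_a = R·θ = 8.7·(89.6°·π/180) = 8.7·1.5638 = 13.61 m
M_R = s_u·L_a·R = 22·13.61·8.7 = 2604.0 kN·m/m
M_D = W·d = 797·1.98 = 1578.1 kN·m/m
FS = M_R / M_D = 2604.0 / 1578.1 = 1.650

FS = 1.65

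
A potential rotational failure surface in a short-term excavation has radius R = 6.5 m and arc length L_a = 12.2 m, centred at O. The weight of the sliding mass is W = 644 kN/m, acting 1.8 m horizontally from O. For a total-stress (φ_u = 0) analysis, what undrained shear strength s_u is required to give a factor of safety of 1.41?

FS = s_u·L_a·R / (W·d), so s_u = FS·W·d / (L_a·R).
s_u = 1.41·644·1.8 / (12.20·6.5) = 1634.5 / 79.30 = 20.61 kPa

s_u = 20.6 kPa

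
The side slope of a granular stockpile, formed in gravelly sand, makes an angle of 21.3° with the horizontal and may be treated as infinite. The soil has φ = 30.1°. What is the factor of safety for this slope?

FS = 1.49

For a dry cohesionless infinite slope the factor of safety is FS = tanφ / tanβ.
FS = tan30.1° / tan21.3° = 0.5797 / 0.3899 = 1.487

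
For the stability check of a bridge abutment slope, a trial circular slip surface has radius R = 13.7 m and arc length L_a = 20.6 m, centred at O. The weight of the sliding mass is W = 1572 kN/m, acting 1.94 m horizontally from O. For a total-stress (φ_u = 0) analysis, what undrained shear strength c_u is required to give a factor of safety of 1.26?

c_u = 13.6 kPa

FS = c_u·L_a·R / (W·d), so c_u = FS·W·d / (L_a·R).
c_u = 1.26·1572·1.94 / (20.60·13.7) = 3842.6 / 282.22 = 13.62 kPa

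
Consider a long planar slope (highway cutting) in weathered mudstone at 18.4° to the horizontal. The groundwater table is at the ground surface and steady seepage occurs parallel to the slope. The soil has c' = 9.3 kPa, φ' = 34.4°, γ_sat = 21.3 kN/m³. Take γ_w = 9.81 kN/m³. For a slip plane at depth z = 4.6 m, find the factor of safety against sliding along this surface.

FS = 1.43

With seepage parallel to the slope and the water table at the surface, the effective normal stress on the slip plane uses the buoyant unit weight γ' = γ_sat − γ_w while the driving shear stress uses γ_sat:
FS = [c' + γ' z cos²β tanφ'] / [γ_sat z sinβ cosβ]
γ' = 21.3 − 9.81 = 11.49 kN/m³
Numerator = 9.3 + 11.49·4.6·cos²18.4°·tan34.4° = 9.3 + 11.49·4.6·0.9004·0.6847 = 41.884 kPa
Denominator = 21.3·4.6·sin18.4°·cos18.4° = 21.3·4.6·0.3156·0.9489 = 29.346 kPa
FS = 41.884 / 29.346 = 1.427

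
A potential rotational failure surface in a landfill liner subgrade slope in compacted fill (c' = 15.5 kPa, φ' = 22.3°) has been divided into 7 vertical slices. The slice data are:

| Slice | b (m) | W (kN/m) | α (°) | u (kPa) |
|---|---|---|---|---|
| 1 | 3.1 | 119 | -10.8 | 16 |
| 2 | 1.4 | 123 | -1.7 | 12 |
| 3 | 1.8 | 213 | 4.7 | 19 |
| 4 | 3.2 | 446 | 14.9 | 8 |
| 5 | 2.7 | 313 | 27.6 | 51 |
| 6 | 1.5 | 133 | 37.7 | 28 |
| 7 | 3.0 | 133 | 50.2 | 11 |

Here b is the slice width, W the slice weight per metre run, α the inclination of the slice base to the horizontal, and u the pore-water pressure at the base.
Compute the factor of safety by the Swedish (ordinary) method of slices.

Ordinary method of slices: FS = Σ[c'·Δl_i + (W_i cosα_i − u_i·Δl_i)·tanφ'] / Σ W_i sinα_i, with Δl_i = b_i / cosα_i.
Slice 1: Δl = 3.1/cos(-10.8°) = 3.156 m; N'_1 = 119·cos(-10.8°) − 16·3.156 = 66.4; c'Δl = 48.92; W sinα = -22.3
Slice 2: Δl = 1.4/cos(-1.7°) = 1.401 m; N'_2 = 123·cos(-1.7°) − 12·1.401 = 106.1; c'Δl = 21.71; W sinα = -3.6
Slice 3: Δl = 1.8/cos4.7° = 1.806 m; N'_3 = 213·cos4.7° − 19·1.806 = 178.0; c'Δl = 27.99; W sinα = 17.5
Slice 4: Δl = 3.2/cos14.9° = 3.311 m; N'_4 = 446·cos14.9° − 8·3.311 = 404.5; c'Δl = 51.33; W sinα = 114.7
Slice 5: Δl = 2.7/cos27.6° = 3.047 m; N'_5 = 313·cos27.6° − 51·3.047 = 122.0; c'Δl = 47.22; W sinα = 145.0
Slice 6: Δl = 1.5/cos37.7° = 1.896 m; N'_6 = 133·cos37.7° − 28·1.896 = 52.2; c'Δl = 29.38; W sinα = 81.3
Slice 7: Δl = 3.0/cos50.2° = 4.687 m; N'_7 = 133·cos50.2° − 11·4.687 = 33.6; c'Δl = 72.64; W sinα = 102.2
Σc'Δl = 299.2 kN/m; ΣN' = 962.7 kN/m; ΣW sinα = 434.7 kN/m
Resisting = 299.2 + 962.7·tan22.3° = 299.2 + 394.9 = 694.1 kN/m
FS = 694.1 / 434.7 = 1.597

FS = 1.60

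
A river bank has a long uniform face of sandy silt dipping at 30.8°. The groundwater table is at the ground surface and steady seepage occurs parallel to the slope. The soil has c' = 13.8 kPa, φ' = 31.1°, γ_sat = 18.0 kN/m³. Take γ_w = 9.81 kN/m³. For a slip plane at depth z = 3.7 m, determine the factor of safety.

With seepage parallel to the slope and the water table at the surface, the effective normal stress on the slip plane uses the buoyant unit weight γ' = γ_sat − γ_w while the driving shear stress uses γ_sat:
FS = [c' + γ' z cos²β tanφ'] / [γ_sat z sinβ cosβ]
γ' = 18.0 − 9.81 = 8.19 kN/m³
Numerator = 13.8 + 8.19·3.7·cos²30.8°·tan31.1° = 13.8 + 8.19·3.7·0.7378·0.6032 = 27.287 kPa
Denominator = 18.0·3.7·sin30.8°·cos30.8° = 18.0·3.7·0.5120·0.8590 = 29.292 kPa
FS = 27.287 / 29.292 = 0.932

FS = 0.93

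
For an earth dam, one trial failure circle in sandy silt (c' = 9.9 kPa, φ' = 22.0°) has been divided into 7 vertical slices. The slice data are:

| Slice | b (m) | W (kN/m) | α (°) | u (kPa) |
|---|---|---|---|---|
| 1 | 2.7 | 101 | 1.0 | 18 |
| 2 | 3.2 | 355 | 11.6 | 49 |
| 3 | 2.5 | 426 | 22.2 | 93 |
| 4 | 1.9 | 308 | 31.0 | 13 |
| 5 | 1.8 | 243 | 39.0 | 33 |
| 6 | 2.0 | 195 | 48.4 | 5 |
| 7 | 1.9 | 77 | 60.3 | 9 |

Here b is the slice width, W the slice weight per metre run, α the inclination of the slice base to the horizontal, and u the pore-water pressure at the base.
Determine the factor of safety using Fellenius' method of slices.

FS = 0.71

Ordinary method of slices: FS = Σ[c'·Δl_i + (W_i cosα_i − u_i·Δl_i)·tanφ'] / Σ W_i sinα_i, with Δl_i = b_i / cosα_i.
Slice 1: Δl = 2.7/cos1.0° = 2.700 m; N'_1 = 101·cos1.0° − 18·2.700 = 52.4; c'Δl = 26.73; W sinα = 1.8
Slice 2: Δl = 3.2/cos11.6° = 3.267 m; N'_2 = 355·cos11.6° − 49·3.267 = 187.7; c'Δl = 32.34; W sinα = 71.4
Slice 3: Δl = 2.5/cos22.2° = 2.700 m; N'_3 = 426·cos22.2° − 93·2.700 = 143.3; c'Δl = 26.73; W sinα = 161.0
Slice 4: Δl = 1.9/cos31.0° = 2.217 m; N'_4 = 308·cos31.0° − 13·2.217 = 235.2; c'Δl = 21.94; W sinα = 158.6
Slice 5: Δl = 1.8/cos39.0° = 2.316 m; N'_5 = 243·cos39.0° − 33·2.316 = 112.4; c'Δl = 22.93; W sinα = 152.9
Slice 6: Δl = 2.0/cos48.4° = 3.012 m; N'_6 = 195·cos48.4° − 5·3.012 = 114.4; c'Δl = 29.82; W sinα = 145.8
Slice 7: Δl = 1.9/cos60.3° = 3.835 m; N'_7 = 77·cos60.3° − 9·3.835 = 3.6; c'Δl = 37.96; W sinα = 66.9
Σc'Δl = 198.5 kN/m; ΣN' = 849.0 kN/m; ΣW sinα = 758.4 kN/m
Resisting = 198.5 + 849.0·tan22.0° = 198.5 + 343.0 = 541.5 kN/m
FS = 541.5 / 758.4 = 0.714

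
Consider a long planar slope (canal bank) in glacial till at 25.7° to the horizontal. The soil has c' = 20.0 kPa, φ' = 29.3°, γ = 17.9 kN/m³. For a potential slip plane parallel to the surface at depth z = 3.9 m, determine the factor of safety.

For an infinite slope with a slip plane parallel to the surface (no pore pressure): FS = [c' + γz cos²β tanφ'] / [γz sinβ cosβ].
γz = 17.9·3.9 = 69.81 kN/m²
Numerator = 20.0 + 69.81·cos²25.7°·tan29.3° = 20.0 + 69.81·0.8119·0.5612 = 51.808 kPa
Denominator = 69.81·sin25.7°·cos25.7° = 69.81·0.4337·0.9011 = 27.279 kPa
FS = 51.808 / 27.279 = 1.899

FS = 1.90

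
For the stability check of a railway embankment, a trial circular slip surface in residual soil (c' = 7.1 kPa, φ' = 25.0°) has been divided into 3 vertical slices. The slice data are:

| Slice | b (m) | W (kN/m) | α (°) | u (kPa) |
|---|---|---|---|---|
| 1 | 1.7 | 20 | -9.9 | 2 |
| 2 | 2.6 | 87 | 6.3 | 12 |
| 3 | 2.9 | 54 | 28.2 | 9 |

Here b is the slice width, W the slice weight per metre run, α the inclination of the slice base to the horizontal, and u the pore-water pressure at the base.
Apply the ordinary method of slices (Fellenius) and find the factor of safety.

Ordinary method of slices: FS = Σ[c'·Δl_i + (W_i cosα_i − u_i·Δl_i)·tanφ'] / Σ W_i sinα_i, with Δl_i = b_i / cosα_i.
Slice 1: Δl = 1.7/cos(-9.9°) = 1.726 m; N'_1 = 20·cos(-9.9°) − 2·1.726 = 16.3; c'Δl = 12.25; W sinα = -3.4
Slice 2: Δl = 2.6/cos6.3° = 2.616 m; N'_2 = 87·cos6.3° − 12·2.616 = 55.1; c'Δl = 18.57; W sinα = 9.5
Slice 3: Δl = 2.9/cos28.2° = 3.291 m; N'_3 = 54·cos28.2° − 9·3.291 = 18.0; c'Δl = 23.36; W sinα = 25.5
Σc'Δl = 54.2 kN/m; ΣN' = 89.3 kN/m; ΣW sinα = 31.6 kN/m
Resisting = 54.2 + 89.3·tan25.0° = 54.2 + 41.6 = 95.8 kN/m
FS = 95.8 / 31.6 = 3.030

FS = 3.03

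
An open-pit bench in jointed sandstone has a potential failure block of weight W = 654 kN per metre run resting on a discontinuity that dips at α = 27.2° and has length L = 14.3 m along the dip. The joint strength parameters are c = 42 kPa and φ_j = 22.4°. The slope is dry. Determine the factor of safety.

FS = 2.81

Resolving the block weight along and normal to the plane and applying the Mohr–Coulomb strength on the joint:
N' = W cosα = 654·cos27.2° = 581.7 kN/m
Driving force T = W sinα = 654·sin27.2° = 298.9 kN/m
Resisting force R = c·L + N'·tanφ_j = 42·14.3 + 581.7·tan22.4° = 600.6 + 239.8 = 840.4 kN/m
FS = R / T = 840.4 / 298.9 = 2.811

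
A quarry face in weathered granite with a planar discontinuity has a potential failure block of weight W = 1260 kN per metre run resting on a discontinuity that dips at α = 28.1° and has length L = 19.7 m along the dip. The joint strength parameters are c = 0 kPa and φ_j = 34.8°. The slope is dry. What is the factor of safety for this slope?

Resolving the block weight along and normal to the plane and applying the Mohr–Coulomb strength on the joint:
N' = W cosα = 1260·cos28.1° = 1111.5 kN/m
Driving force T = W sinα = 1260·sin28.1° = 593.5 kN/m
Resisting force R = c·L + N'·tanφ_j = 0·19.7 + 1111.5·tan34.8° = 0.0 + 772.5 = 772.5 kN/m
FS = R / T = 772.5 / 593.5 = 1.302

FS = 1.30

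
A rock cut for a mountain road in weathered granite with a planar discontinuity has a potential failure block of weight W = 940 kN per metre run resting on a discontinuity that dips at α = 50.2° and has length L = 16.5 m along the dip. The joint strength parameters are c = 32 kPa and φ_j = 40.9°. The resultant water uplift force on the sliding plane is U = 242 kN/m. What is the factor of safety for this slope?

FS = 1.16

Resolving the block weight along and normal to the plane and applying the Mohr–Coulomb strength on the joint:
N' = W cosα − U = 940·cos50.2° − 242 = 359.7 kN/m
Driving force T = W sinα = 940·sin50.2° = 722.2 kN/m
Resisting force R = c·L + N'·tanφ_j = 32·16.5 + 359.7·tan40.9° = 528.0 + 311.6 = 839.6 kN/m
FS = R / T = 839.6 / 722.2 = 1.163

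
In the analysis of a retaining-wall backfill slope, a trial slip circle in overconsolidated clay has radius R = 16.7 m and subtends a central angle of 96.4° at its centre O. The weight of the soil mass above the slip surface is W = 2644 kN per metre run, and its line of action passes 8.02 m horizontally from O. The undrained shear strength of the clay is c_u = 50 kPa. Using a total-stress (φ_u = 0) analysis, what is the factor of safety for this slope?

Taking moments about the centre O, the resisting moment is provided by the undrained shear strength acting along the arc:
Arc length L_a = R·θ = 16.7·(96.4°·π/180) = 16.7·1.6825 = 28.10 m
M_R = c_u·L_a·R = 50·28.10·16.7 = 23461.6 kN·m/m
M_D = W·d = 2644·8.02 = 21204.9 kN·m/m
FS = M_R / M_D = 23461.6 / 21204.9 = 1.106

FS = 1.11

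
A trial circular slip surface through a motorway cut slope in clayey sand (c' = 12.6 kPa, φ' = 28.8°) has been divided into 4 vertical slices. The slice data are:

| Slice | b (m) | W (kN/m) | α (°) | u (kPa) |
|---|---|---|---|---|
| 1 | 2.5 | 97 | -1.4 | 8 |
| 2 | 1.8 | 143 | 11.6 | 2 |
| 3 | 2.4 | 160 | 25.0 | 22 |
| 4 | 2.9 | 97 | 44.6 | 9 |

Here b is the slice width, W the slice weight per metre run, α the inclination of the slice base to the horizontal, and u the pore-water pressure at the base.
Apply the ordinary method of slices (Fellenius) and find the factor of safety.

FS = 1.99

Ordinary method of slices: FS = Σ[c'·Δl_i + (W_i cosα_i − u_i·Δl_i)·tanφ'] / Σ W_i sinα_i, with Δl_i = b_i / cosα_i.
Slice 1: Δl = 2.5/cos(-1.4°) = 2.501 m; N'_1 = 97·cos(-1.4°) − 8·2.501 = 77.0; c'Δl = 31.51; W sinα = -2.4
Slice 2: Δl = 1.8/cos11.6° = 1.838 m; N'_2 = 143·cos11.6° − 2·1.838 = 136.4; c'Δl = 23.15; W sinα = 28.8
Slice 3: Δl = 2.4/cos25.0° = 2.648 m; N'_3 = 160·cos25.0° − 22·2.648 = 86.8; c'Δl = 33.37; W sinα = 67.6
Slice 4: Δl = 2.9/cos44.6° = 4.073 m; N'_4 = 97·cos44.6° − 9·4.073 = 32.4; c'Δl = 51.32; W sinα = 68.1
Σc'Δl = 139.3 kN/m; ΣN' = 332.5 kN/m; ΣW sinα = 162.1 kN/m
Resisting = 139.3 + 332.5·tan28.8° = 139.3 + 182.8 = 322.2 kN/m
FS = 322.2 / 162.1 = 1.987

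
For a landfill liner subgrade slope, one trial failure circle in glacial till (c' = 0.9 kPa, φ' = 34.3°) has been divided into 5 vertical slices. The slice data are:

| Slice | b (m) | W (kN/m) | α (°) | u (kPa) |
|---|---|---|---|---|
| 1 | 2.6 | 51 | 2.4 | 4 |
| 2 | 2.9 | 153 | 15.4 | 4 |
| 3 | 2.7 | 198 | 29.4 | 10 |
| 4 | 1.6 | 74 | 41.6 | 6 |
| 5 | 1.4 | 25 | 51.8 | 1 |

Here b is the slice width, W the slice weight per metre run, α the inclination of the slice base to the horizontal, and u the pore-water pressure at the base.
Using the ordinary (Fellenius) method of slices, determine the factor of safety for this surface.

FS = 1.28

Ordinary method of slices: FS = Σ[c'·Δl_i + (W_i cosα_i − u_i·Δl_i)·tanφ'] / Σ W_i sinα_i, with Δl_i = b_i / cosα_i.
Slice 1: Δl = 2.6/cos2.4° = 2.602 m; N'_1 = 51·cos2.4° − 4·2.602 = 40.5; c'Δl = 2.34; W sinα = 2.1
Slice 2: Δl = 2.9/cos15.4° = 3.008 m; N'_2 = 153·cos15.4° − 4·3.008 = 135.5; c'Δl = 2.71; W sinα = 40.6
Slice 3: Δl = 2.7/cos29.4° = 3.099 m; N'_3 = 198·cos29.4° − 10·3.099 = 141.5; c'Δl = 2.79; W sinα = 97.2
Slice 4: Δl = 1.6/cos41.6° = 2.140 m; N'_4 = 74·cos41.6° − 6·2.140 = 42.5; c'Δl = 1.93; W sinα = 49.1
Slice 5: Δl = 1.4/cos51.8° = 2.264 m; N'_5 = 25·cos51.8° − 1·2.264 = 13.2; c'Δl = 2.04; W sinα = 19.6
Σc'Δl = 11.8 kN/m; ΣN' = 373.2 kN/m; ΣW sinα = 208.7 kN/m
Resisting = 11.8 + 373.2·tan34.3° = 11.8 + 254.6 = 266.4 kN/m
FS = 266.4 / 208.7 = 1.276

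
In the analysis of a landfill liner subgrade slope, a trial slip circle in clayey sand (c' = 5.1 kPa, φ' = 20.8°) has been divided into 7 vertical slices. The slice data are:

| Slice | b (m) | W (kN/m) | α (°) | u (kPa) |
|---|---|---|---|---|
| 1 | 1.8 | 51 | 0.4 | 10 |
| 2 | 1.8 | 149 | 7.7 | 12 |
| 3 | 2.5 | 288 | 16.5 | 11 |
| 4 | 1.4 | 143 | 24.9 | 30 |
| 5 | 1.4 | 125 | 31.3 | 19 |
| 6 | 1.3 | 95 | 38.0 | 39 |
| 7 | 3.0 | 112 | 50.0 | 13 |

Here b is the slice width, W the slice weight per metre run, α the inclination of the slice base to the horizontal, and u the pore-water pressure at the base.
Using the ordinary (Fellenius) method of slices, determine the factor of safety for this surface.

Ordinary method of slices: FS = Σ[c'·Δl_i + (W_i cosα_i − u_i·Δl_i)·tanφ'] / Σ W_i sinα_i, with Δl_i = b_i / cosα_i.
Slice 1: Δl = 1.8/cos0.4° = 1.800 m; N'_1 = 51·cos0.4° − 10·1.800 = 33.0; c'Δl = 9.18; W sinα = 0.4
Slice 2: Δl = 1.8/cos7.7° = 1.816 m; N'_2 = 149·cos7.7° − 12·1.816 = 125.9; c'Δl = 9.26; W sinα = 20.0
Slice 3: Δl = 2.5/cos16.5° = 2.607 m; N'_3 = 288·cos16.5° − 11·2.607 = 247.5; c'Δl = 13.30; W sinα = 81.8
Slice 4: Δl = 1.4/cos24.9° = 1.543 m; N'_4 = 143·cos24.9° − 30·1.543 = 83.4; c'Δl = 7.87; W sinα = 60.2
Slice 5: Δl = 1.4/cos31.3° = 1.638 m; N'_5 = 125·cos31.3° − 19·1.638 = 75.7; c'Δl = 8.36; W sinα = 64.9
Slice 6: Δl = 1.3/cos38.0° = 1.650 m; N'_6 = 95·cos38.0° − 39·1.650 = 10.5; c'Δl = 8.41; W sinα = 58.5
Slice 7: Δl = 3.0/cos50.0° = 4.667 m; N'_7 = 112·cos50.0° − 13·4.667 = 11.3; c'Δl = 23.80; W sinα = 85.8
Σc'Δl = 80.2 kN/m; ΣN' = 587.2 kN/m; ΣW sinα = 371.5 kN/m
Resisting = 80.2 + 587.2·tan20.8° = 80.2 + 223.1 = 303.3 kN/m
FS = 303.3 / 371.5 = 0.816

FS = 0.82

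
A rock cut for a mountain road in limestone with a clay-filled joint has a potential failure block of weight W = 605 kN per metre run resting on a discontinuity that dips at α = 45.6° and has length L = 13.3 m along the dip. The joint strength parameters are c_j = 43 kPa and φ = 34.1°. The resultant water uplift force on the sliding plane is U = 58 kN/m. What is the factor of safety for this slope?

Resolving the block weight along and normal to the plane and applying the Mohr–Coulomb strength on the joint:
N' = W cosα − U = 605·cos45.6° − 58 = 365.3 kN/m
Driving force T = W sinα = 605·sin45.6° = 432.3 kN/m
Resisting force R = c_j·L + N'·tanφ = 43·13.3 + 365.3·tan34.1° = 571.9 + 247.3 = 819.2 kN/m
FS = R / T = 819.2 / 432.3 = 1.895

FS = 1.90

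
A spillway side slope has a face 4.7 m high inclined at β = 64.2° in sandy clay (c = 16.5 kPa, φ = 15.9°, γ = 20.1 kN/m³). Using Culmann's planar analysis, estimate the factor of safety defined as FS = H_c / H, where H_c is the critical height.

H_c = (4c/γ) · sinβ cosφ / [1 − cos(β − φ)]
    = (4·16.5/20.1) · sin64.2°·cos15.9° / [1 − cos48.3°]
    = 3.284 · 0.8659 / 0.3348 = 8.49 m
FS = H_c / H = 8.49 / 4.7 = 1.807

FS = 1.81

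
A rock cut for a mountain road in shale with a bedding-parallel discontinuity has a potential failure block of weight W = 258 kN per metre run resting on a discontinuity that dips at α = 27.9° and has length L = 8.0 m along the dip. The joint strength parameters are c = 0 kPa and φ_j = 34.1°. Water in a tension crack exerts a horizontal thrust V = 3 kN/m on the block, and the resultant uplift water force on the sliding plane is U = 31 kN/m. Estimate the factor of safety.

FS = 1.07

Resolving the block weight along and normal to the plane and applying the Mohr–Coulomb strength on the joint:
N' = W cosα − U − V sinα = 258·cos27.9° − 31 − 3·sin27.9° = 195.6 kN/m
Driving force T = W sinα + V cosα = 258·sin27.9° + 3·cos27.9° = 123.4 kN/m
Resisting force R = c·L + N'·tanφ_j = 0·8.0 + 195.6·tan34.1° = 0.0 + 132.4 = 132.4 kN/m
FS = R / T = 132.4 / 123.4 = 1.073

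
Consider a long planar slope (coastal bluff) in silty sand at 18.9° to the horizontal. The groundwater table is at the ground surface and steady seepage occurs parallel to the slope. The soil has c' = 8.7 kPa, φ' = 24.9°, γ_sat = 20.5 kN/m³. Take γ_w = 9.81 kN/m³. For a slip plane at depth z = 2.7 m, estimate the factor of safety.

FS = 1.22

With seepage parallel to the slope and the water table at the surface, the effective normal stress on the slip plane uses the buoyant unit weight γ' = γ_sat − γ_w while the driving shear stress uses γ_sat:
FS = [c' + γ' z cos²β tanφ'] / [γ_sat z sinβ cosβ]
γ' = 20.5 − 9.81 = 10.69 kN/m³
Numerator = 8.7 + 10.69·2.7·cos²18.9°·tan24.9° = 8.7 + 10.69·2.7·0.8951·0.4642 = 20.692 kPa
Denominator = 20.5·2.7·sin18.9°·cos18.9° = 20.5·2.7·0.3239·0.9461 = 16.962 kPa
FS = 20.692 / 16.962 = 1.220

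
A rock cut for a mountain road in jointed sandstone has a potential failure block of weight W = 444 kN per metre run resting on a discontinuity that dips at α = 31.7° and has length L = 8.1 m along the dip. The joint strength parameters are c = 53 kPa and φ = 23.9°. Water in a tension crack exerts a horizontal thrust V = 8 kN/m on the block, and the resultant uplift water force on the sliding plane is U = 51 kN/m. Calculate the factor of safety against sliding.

Resolving the block weight along and normal to the plane and applying the Mohr–Coulomb strength on the joint:
N' = W cosα − U − V sinα = 444·cos31.7° − 51 − 8·sin31.7° = 322.6 kN/m
Driving force T = W sinα + V cosα = 444·sin31.7° + 8·cos31.7° = 240.1 kN/m
Resisting force R = c·L + N'·tanφ = 53·8.1 + 322.6·tan23.9° = 429.3 + 142.9 = 572.2 kN/m
FS = R / T = 572.2 / 240.1 = 2.383

FS = 2.38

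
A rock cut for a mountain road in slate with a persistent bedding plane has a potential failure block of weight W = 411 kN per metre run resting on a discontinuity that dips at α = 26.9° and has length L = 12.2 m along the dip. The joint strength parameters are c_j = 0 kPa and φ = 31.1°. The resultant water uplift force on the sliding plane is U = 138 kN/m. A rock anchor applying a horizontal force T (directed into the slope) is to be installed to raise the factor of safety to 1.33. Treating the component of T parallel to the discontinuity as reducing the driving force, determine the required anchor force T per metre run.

T = 75 kN/m

Resolving forces along and normal to the sliding plane, with the horizontal anchor force T adding T·sinα to the effective normal force and T·cosα acting up the plane against the driving force:
FS = [c_jL + (W cosα − U + T sinα) tanφ] / [W sinα − T cosα]
Without the anchor: N' = 228.5 kN/m, driving T_d = 186.0 kN/m, resisting R = 0·12.2 + 228.5·tan31.1° = 137.9 kN/m, FS = 0.74.
Setting FS = 1.33 and solving for T:
1.33·(186.0 − T cos26.9°) = 137.9 + T sin26.9°·tan31.1°
T·(sin26.9°·tan31.1° + 1.33·cos26.9°) = 1.33·186.0 − 137.9
T·(0.4524·0.6032 + 1.33·0.8918) = 247.3 − 137.9 = 109.5
T·1.4590 = 109.5
T = 75.0 kN/m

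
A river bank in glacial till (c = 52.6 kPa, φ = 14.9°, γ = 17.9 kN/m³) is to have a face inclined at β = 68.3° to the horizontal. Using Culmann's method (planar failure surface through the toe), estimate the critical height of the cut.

Culmann's analysis gives the critical failure plane at α_cr = (β + φ)/2 = (68.3 + 14.9)/2 = 41.6°, and the critical height
H_c = (4c/γ) · sinβ cosφ / [1 − cos(β − φ)]
    = (4·52.6/17.9) · sin68.3°·cos14.9° / [1 − cos(53.4°)]
    = 11.754 · 0.9291·0.9664 / [1 − 0.5962]
    = 11.754 · 0.8979 / 0.4038
    = 26.14 m

H_c = 26.14 m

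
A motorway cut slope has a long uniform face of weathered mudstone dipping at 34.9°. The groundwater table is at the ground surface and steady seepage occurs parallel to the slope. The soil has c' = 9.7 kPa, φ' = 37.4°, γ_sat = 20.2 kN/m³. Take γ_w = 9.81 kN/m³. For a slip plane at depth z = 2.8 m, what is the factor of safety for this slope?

With seepage parallel to the slope and the water table at the surface, the effective normal stress on the slip plane uses the buoyant unit weight γ' = γ_sat − γ_w while the driving shear stress uses γ_sat:
FS = [c' + γ' z cos²β tanφ'] / [γ_sat z sinβ cosβ]
γ' = 20.2 − 9.81 = 10.39 kN/m³
Numerator = 9.7 + 10.39·2.8·cos²34.9°·tan37.4° = 9.7 + 10.39·2.8·0.6726·0.7646 = 24.661 kPa
Denominator = 20.2·2.8·sin34.9°·cos34.9° = 20.2·2.8·0.5721·0.8202 = 26.541 kPa
FS = 24.661 / 26.541 = 0.929

FS = 0.93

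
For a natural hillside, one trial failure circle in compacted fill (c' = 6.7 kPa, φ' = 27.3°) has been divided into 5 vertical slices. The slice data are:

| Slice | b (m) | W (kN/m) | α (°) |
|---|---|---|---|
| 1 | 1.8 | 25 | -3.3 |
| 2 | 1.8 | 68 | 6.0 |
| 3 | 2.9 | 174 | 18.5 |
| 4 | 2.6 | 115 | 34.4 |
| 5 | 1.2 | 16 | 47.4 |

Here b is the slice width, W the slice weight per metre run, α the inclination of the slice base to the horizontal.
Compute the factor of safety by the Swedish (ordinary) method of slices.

FS = 1.93

Ordinary method of slices: FS = Σ[c'·Δl_i + (W_i cosα_i)·tanφ'] / Σ W_i sinα_i, with Δl_i = b_i / cosα_i.
Slice 1: Δl = 1.8/cos(-3.3°) = 1.803 m; N'_1 = 25·cos(-3.3°) = 25.0; c'Δl = 12.08; W sinα = -1.4
Slice 2: Δl = 1.8/cos6.0° = 1.810 m; N'_2 = 68·cos6.0° = 67.6; c'Δl = 12.13; W sinα = 7.1
Slice 3: Δl = 2.9/cos18.5° = 3.058 m; N'_3 = 174·cos18.5° = 165.0; c'Δl = 20.49; W sinα = 55.2
Slice 4: Δl = 2.6/cos34.4° = 3.151 m; N'_4 = 115·cos34.4° = 94.9; c'Δl = 21.11; W sinα = 65.0
Slice 5: Δl = 1.2/cos47.4° = 1.773 m; N'_5 = 16·cos47.4° = 10.8; c'Δl = 11.88; W sinα = 11.8
Σc'Δl = 77.7 kN/m; ΣN' = 363.3 kN/m; ΣW sinα = 137.6 kN/m
Resisting = 77.7 + 363.3·tan27.3° = 77.7 + 187.5 = 265.2 kN/m
FS = 265.2 / 137.6 = 1.927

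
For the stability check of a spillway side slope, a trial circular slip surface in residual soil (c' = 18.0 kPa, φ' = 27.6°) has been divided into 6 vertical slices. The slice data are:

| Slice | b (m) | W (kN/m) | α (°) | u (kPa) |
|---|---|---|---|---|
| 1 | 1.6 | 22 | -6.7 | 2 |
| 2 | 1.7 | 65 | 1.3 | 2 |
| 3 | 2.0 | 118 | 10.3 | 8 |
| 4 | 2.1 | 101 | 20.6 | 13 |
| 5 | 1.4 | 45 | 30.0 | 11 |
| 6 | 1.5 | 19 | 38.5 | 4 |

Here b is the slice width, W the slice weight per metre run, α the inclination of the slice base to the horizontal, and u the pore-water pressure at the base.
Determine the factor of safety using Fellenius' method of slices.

Ordinary method of slices: FS = Σ[c'·Δl_i + (W_i cosα_i − u_i·Δl_i)·tanφ'] / Σ W_i sinα_i, with Δl_i = b_i / cosα_i.
Slice 1: Δl = 1.6/cos(-6.7°) = 1.611 m; N'_1 = 22·cos(-6.7°) − 2·1.611 = 18.6; c'Δl = 29.00; W sinα = -2.6
Slice 2: Δl = 1.7/cos1.3° = 1.700 m; N'_2 = 65·cos1.3° − 2·1.700 = 61.6; c'Δl = 30.61; W sinα = 1.5
Slice 3: Δl = 2.0/cos10.3° = 2.033 m; N'_3 = 118·cos10.3° − 8·2.033 = 99.8; c'Δl = 36.59; W sinα = 21.1
Slice 4: Δl = 2.1/cos20.6° = 2.243 m; N'_4 = 101·cos20.6° − 13·2.243 = 65.4; c'Δl = 40.38; W sinα = 35.5
Slice 5: Δl = 1.4/cos30.0° = 1.617 m; N'_5 = 45·cos30.0° − 11·1.617 = 21.2; c'Δl = 29.10; W sinα = 22.5
Slice 6: Δl = 1.5/cos38.5° = 1.917 m; N'_6 = 19·cos38.5° − 4·1.917 = 7.2; c'Δl = 34.50; W sinα = 11.8
Σc'Δl = 200.2 kN/m; ΣN' = 273.8 kN/m; ΣW sinα = 89.9 kN/m
Resisting = 200.2 + 273.8·tan27.6° = 200.2 + 143.1 = 343.3 kN/m
FS = 343.3 / 89.9 = 3.820

FS = 3.82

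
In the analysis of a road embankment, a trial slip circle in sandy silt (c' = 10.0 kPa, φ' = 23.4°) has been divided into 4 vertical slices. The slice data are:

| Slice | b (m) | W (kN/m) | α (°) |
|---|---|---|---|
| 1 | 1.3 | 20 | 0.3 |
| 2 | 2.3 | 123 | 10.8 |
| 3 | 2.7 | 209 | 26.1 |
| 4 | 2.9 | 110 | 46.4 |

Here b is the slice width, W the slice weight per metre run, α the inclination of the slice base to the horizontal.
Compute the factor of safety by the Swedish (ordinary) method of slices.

FS = 1.46

Ordinary method of slices: FS = Σ[c'·Δl_i + (W_i cosα_i)·tanφ'] / Σ W_i sinα_i, with Δl_i = b_i / cosα_i.
Slice 1: Δl = 1.3/cos0.3° = 1.300 m; N'_1 = 20·cos0.3° = 20.0; c'Δl = 13.00; W sinα = 0.1
Slice 2: Δl = 2.3/cos10.8° = 2.341 m; N'_2 = 123·cos10.8° = 120.8; c'Δl = 23.41; W sinα = 23.0
Slice 3: Δl = 2.7/cos26.1° = 3.007 m; N'_3 = 209·cos26.1° = 187.7; c'Δl = 30.07; W sinα = 91.9
Slice 4: Δl = 2.9/cos46.4° = 4.205 m; N'_4 = 110·cos46.4° = 75.9; c'Δl = 42.05; W sinα = 79.7
Σc'Δl = 108.5 kN/m; ΣN' = 404.4 kN/m; ΣW sinα = 194.8 kN/m
Resisting = 108.5 + 404.4·tan23.4° = 108.5 + 175.0 = 283.5 kN/m
FS = 283.5 / 194.8 = 1.456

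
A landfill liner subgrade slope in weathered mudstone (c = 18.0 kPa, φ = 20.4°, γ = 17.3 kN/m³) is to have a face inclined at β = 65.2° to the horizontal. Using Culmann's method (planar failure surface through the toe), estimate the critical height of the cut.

H_c = 12.19 m

Culmann's analysis gives the critical failure plane at α_cr = (β + φ)/2 = (65.2 + 20.4)/2 = 42.8°, and the critical height
H_c = (4c/γ) · sinβ cosφ / [1 − cos(β − φ)]
    = (4·18.0/17.3) · sin65.2°·cos20.4° / [1 − cos(44.8°)]
    = 4.162 · 0.9078·0.9373 / [1 − 0.7096]
    = 4.162 · 0.8508 / 0.2904
    = 12.19 m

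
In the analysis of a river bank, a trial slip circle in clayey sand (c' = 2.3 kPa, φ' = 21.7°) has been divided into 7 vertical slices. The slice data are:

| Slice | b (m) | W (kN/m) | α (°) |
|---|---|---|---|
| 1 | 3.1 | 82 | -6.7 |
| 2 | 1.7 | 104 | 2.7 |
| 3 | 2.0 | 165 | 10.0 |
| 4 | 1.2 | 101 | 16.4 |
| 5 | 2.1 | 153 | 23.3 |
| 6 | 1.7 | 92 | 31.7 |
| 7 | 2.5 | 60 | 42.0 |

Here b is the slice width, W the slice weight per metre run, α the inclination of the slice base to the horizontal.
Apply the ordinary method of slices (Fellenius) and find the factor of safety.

FS = 1.58

Ordinary method of slices: FS = Σ[c'·Δl_i + (W_i cosα_i)·tanφ'] / Σ W_i sinα_i, with Δl_i = b_i / cosα_i.
Slice 1: Δl = 3.1/cos(-6.7°) = 3.121 m; N'_1 = 82·cos(-6.7°) = 81.4; c'Δl = 7.18; W sinα = -9.6
Slice 2: Δl = 1.7/cos2.7° = 1.702 m; N'_2 = 104·cos2.7° = 103.9; c'Δl = 3.91; W sinα = 4.9
Slice 3: Δl = 2.0/cos10.0° = 2.031 m; N'_3 = 165·cos10.0° = 162.5; c'Δl = 4.67; W sinα = 28.7
Slice 4: Δl = 1.2/cos16.4° = 1.251 m; N'_4 = 101·cos16.4° = 96.9; c'Δl = 2.88; W sinα = 28.5
Slice 5: Δl = 2.1/cos23.3° = 2.286 m; N'_5 = 153·cos23.3° = 140.5; c'Δl = 5.26; W sinα = 60.5
Slice 6: Δl = 1.7/cos31.7° = 1.998 m; N'_6 = 92·cos31.7° = 78.3; c'Δl = 4.60; W sinα = 48.3
Slice 7: Δl = 2.5/cos42.0° = 3.364 m; N'_7 = 60·cos42.0° = 44.6; c'Δl = 7.74; W sinα = 40.1
Σc'Δl = 36.2 kN/m; ΣN' = 708.1 kN/m; ΣW sinα = 201.5 kN/m
Resisting = 36.2 + 708.1·tan21.7° = 36.2 + 281.8 = 318.0 kN/m
FS = 318.0 / 201.5 = 1.578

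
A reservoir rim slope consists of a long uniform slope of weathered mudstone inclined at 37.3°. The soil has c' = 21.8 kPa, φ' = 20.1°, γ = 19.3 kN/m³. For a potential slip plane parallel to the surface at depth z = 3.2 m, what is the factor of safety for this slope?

For an infinite slope with a slip plane parallel to the surface (no pore pressure): FS = [c' + γz cos²β tanφ'] / [γz sinβ cosβ].
γz = 19.3·3.2 = 61.76 kN/m²
Numerator = 21.8 + 61.76·cos²37.3°·tan20.1° = 21.8 + 61.76·0.6328·0.3659 = 36.101 kPa
Denominator = 61.76·sin37.3°·cos37.3° = 61.76·0.6060·0.7955 = 29.771 kPa
FS = 36.101 / 29.771 = 1.213

FS = 1.21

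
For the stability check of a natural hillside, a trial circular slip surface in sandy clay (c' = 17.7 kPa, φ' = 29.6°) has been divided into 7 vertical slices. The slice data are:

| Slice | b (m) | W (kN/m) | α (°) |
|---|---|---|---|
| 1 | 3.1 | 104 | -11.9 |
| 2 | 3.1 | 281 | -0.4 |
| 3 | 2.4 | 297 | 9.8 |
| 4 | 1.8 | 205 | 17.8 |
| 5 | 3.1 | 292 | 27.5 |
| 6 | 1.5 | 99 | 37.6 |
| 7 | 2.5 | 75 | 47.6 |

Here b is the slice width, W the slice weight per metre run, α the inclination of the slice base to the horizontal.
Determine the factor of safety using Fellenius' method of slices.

FS = 3.12

Ordinary method of slices: FS = Σ[c'·Δl_i + (W_i cosα_i)·tanφ'] / Σ W_i sinα_i, with Δl_i = b_i / cosα_i.
Slice 1: Δl = 3.1/cos(-11.9°) = 3.168 m; N'_1 = 104·cos(-11.9°) = 101.8; c'Δl = 56.08; W sinα = -21.4
Slice 2: Δl = 3.1/cos(-0.4°) = 3.100 m; N'_2 = 281·cos(-0.4°) = 281.0; c'Δl = 54.87; W sinα = -2.0
Slice 3: Δl = 2.4/cos9.8° = 2.436 m; N'_3 = 297·cos9.8° = 292.7; c'Δl = 43.11; W sinα = 50.6
Slice 4: Δl = 1.8/cos17.8° = 1.890 m; N'_4 = 205·cos17.8° = 195.2; c'Δl = 33.46; W sinα = 62.7
Slice 5: Δl = 3.1/cos27.5° = 3.495 m; N'_5 = 292·cos27.5° = 259.0; c'Δl = 61.86; W sinα = 134.8
Slice 6: Δl = 1.5/cos37.6° = 1.893 m; N'_6 = 99·cos37.6° = 78.4; c'Δl = 33.51; W sinα = 60.4
Slice 7: Δl = 2.5/cos47.6° = 3.708 m; N'_7 = 75·cos47.6° = 50.6; c'Δl = 65.62; W sinα = 55.4
Σc'Δl = 348.5 kN/m; ΣN' = 1258.6 kN/m; ΣW sinα = 340.4 kN/m
Resisting = 348.5 + 1258.6·tan29.6° = 348.5 + 715.0 = 1063.5 kN/m
FS = 1063.5 / 340.4 = 3.124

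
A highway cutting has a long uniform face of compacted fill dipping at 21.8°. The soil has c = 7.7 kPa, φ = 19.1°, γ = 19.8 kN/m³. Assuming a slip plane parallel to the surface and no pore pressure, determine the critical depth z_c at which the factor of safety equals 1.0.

Setting FS = 1.00 in FS = [c + γz cos²β tanφ] / [γz sinβ cosβ] and solving for z:
z = c / [γ cosβ (FS·sinβ − cosβ·tanφ)]
  = 7.7 / [19.8·cos21.8°·(1.00·sin21.8° − cos21.8°·tan19.1°)]
  = 7.7 / [19.8·0.9285·(1.00·0.3714 − 0.9285·0.3463)]
  = 7.7 / 0.9165 = 8.402 m

z_c = 8.40 m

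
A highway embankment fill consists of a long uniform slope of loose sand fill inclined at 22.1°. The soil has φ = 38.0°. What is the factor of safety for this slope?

For a dry cohesionless infinite slope the factor of safety is FS = tanφ / tanβ.
FS = tan38.0° / tan22.1° = 0.7813 / 0.4061 = 1.924

FS = 1.92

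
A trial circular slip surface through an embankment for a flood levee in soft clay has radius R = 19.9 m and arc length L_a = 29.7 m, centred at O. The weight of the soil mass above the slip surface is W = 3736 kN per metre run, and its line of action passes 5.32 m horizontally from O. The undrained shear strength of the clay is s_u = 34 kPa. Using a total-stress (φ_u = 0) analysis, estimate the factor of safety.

FS = 1.01

Taking moments about the centre O, the resisting moment is provided by the undrained shear strength acting along the arc:
M_R = s_u·L_a·R = 34·29.70·19.9 = 20095.0 kN·m/m
M_D = W·d = 3736·5.32 = 19875.5 kN·m/m
FS = M_R / M_D = 20095.0 / 19875.5 = 1.011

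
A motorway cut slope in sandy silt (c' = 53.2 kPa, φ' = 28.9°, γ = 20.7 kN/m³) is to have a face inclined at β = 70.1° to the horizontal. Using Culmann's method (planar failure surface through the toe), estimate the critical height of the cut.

H_c = 34.18 m

Culmann's analysis gives the critical failure plane at α_cr = (β + φ')/2 = (70.1 + 28.9)/2 = 49.5°, and the critical height
H_c = (4c'/γ) · sinβ cosφ' / [1 − cos(β − φ')]
    = (4·53.2/20.7) · sin70.1°·cos28.9° / [1 − cos(41.2°)]
    = 10.280 · 0.9403·0.8755 / [1 − 0.7524]
    = 10.280 · 0.8232 / 0.2476
    = 34.18 m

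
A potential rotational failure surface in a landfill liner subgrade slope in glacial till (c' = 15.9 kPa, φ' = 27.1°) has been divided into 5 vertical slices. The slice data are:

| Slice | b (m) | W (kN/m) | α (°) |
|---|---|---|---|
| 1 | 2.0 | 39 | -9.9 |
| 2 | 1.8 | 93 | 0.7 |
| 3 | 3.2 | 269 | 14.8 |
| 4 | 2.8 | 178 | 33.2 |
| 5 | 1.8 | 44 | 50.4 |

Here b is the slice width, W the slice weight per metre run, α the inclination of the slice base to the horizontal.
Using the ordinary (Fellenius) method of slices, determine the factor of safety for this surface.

FS = 2.58

Ordinary method of slices: FS = Σ[c'·Δl_i + (W_i cosα_i)·tanφ'] / Σ W_i sinα_i, with Δl_i = b_i / cosα_i.
Slice 1: Δl = 2.0/cos(-9.9°) = 2.030 m; N'_1 = 39·cos(-9.9°) = 38.4; c'Δl = 32.28; W sinα = -6.7
Slice 2: Δl = 1.8/cos0.7° = 1.800 m; N'_2 = 93·cos0.7° = 93.0; c'Δl = 28.62; W sinα = 1.1
Slice 3: Δl = 3.2/cos14.8° = 3.310 m; N'_3 = 269·cos14.8° = 260.1; c'Δl = 52.63; W sinα = 68.7
Slice 4: Δl = 2.8/cos33.2° = 3.346 m; N'_4 = 178·cos33.2° = 148.9; c'Δl = 53.20; W sinα = 97.5
Slice 5: Δl = 1.8/cos50.4° = 2.824 m; N'_5 = 44·cos50.4° = 28.0; c'Δl = 44.90; W sinα = 33.9
Σc'Δl = 211.6 kN/m; ΣN' = 568.5 kN/m; ΣW sinα = 194.5 kN/m
Resisting = 211.6 + 568.5·tan27.1° = 211.6 + 290.9 = 502.5 kN/m
FS = 502.5 / 194.5 = 2.584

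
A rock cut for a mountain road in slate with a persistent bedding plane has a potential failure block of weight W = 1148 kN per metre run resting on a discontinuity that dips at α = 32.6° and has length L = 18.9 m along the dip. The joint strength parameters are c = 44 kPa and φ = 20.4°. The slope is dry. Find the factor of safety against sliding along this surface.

FS = 1.93

Resolving the block weight along and normal to the plane and applying the Mohr–Coulomb strength on the joint:
N' = W cosα = 1148·cos32.6° = 967.1 kN/m
Driving force T = W sinα = 1148·sin32.6° = 618.5 kN/m
Resisting force R = c·L + N'·tanφ = 44·18.9 + 967.1·tan20.4° = 831.6 + 359.7 = 1191.3 kN/m
FS = R / T = 1191.3 / 618.5 = 1.926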